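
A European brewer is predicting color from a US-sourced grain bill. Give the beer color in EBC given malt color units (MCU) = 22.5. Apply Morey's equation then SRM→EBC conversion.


SRM = 1.4922·MCU^0.6859;  EBC = SRM·1.97
SRM = 1.4922·22.5^0.6859 = 12.6267
EBC = 12.6267·1.97

24.8746 EBC


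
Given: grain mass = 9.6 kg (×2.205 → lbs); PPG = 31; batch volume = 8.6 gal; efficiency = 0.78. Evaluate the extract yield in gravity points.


points = lbs × PPG × eff / vol
lbs = 9.6 × 2.205 = 21.1680
points = 21.1680 × 31 × 0.78 / 8.6

59.5165 points


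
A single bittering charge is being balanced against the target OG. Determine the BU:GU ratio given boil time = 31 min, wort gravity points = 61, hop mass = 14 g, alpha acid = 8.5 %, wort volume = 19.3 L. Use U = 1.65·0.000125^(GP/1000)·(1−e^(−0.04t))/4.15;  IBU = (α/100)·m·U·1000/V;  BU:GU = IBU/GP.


U = 1.65·0.000125^(61/1000)·(1−e^(−0.04·31))/4.15 = 0.1633
IBU = (8.5/100)·14·0.1633·1000/19.3 = 10.0687
BU:GU = 10.0687/61

0.1651


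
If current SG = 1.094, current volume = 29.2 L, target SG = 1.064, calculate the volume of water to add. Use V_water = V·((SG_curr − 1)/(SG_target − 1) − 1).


V_water = 29.2·((1.094 − 1)/(1.064 − 1) − 1)

13.6875 L


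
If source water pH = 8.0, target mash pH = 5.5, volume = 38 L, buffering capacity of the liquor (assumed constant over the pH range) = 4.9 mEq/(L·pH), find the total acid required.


acid = buffering capacity · (pH_source − pH_target) · V
acid = 4.9 · (8.0 − 5.5) · 38

465.5000 mEq


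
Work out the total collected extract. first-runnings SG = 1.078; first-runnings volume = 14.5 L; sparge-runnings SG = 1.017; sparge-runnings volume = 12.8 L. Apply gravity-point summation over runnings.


total = Σ (SG_i − 1)·1000·V_i
first = (1.078 − 1)·1000·14.5 = 1131.0000
sparge = (1.017 − 1)·1000·12.8 = 217.6000
total = 1131.0000 + 217.6000

1348.6000 gravity·L


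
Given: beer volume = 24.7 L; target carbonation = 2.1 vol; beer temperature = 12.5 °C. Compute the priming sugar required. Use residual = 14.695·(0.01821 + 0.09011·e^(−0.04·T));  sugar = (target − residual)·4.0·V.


residual = 14.695·(0.01821 + 0.09011·e^(−0.04·12.5)) = 1.0707
sugar = (2.1 − 1.0707)·4.0·24.7

101.6905 g


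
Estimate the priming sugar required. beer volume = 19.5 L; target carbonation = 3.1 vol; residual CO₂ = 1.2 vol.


sugar = (target − residual)·4.0·V
sugar = (3.1 − 1.2)·4.0·19.5

148.2000 g


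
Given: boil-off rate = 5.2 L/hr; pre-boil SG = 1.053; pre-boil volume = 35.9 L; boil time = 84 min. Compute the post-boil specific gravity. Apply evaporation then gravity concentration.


V_post = V_pre − rate·(t/60);  SG_post = 1 + (SG_pre−1)·V_pre/V_post
V_post = 35.9 − 5.2·(84/60) = 28.6200
SG_post = 1 + (1.053 − 1)·35.9/28.6200

1.0665


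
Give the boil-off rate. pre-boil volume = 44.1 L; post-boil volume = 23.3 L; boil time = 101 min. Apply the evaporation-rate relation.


rate = (V_pre − V_post) / (t_min/60)
rate = (44.1 − 23.3) / (101/60)

12.3564 L/hr


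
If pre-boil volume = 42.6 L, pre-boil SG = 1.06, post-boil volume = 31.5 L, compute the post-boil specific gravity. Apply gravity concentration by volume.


SG_post = 1 + (SG_pre − 1)·V_pre/V_post
pts_pre = (1.06 − 1)·1000 = 60.0000
pts_post = 60.0000·42.6/31.5 = 81.1429
SG_post = 1 + 81.1429/1000

1.0811


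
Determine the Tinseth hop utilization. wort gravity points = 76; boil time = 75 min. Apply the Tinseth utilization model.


U = 1.65·0.000125^(GP/1000) · (1 − e^(−0.04·t))/4.15
bigness = 1.65·0.000125^(76/1000) = 0.8334
boil_factor = (1 − e^(−0.04·75))/4.15 = 0.2290
U = 0.8334 · 0.2290

0.1908


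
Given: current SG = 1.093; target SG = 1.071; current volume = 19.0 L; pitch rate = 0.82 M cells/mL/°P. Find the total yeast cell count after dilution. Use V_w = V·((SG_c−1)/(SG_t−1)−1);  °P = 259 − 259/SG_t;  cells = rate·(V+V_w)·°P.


V_w = 19.0·((1.093−1)/(1.071−1)−1) = 5.8873
V_final = 19.0 + 5.8873 = 24.8873
°P = 259 − 259/1.071 = 17.1699
cells = 0.82·24.8873·17.1699

350.3973 billion cells


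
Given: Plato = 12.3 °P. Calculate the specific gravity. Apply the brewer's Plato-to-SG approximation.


SG = 259/(259 − P)
SG = 259/(259 − 12.3)

1.0499


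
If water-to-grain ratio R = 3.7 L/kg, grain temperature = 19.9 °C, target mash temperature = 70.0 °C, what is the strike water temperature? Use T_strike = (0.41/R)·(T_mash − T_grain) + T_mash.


T_strike = (0.41/3.7)·(70.0 − 19.9) + 70.0

75.5516 °C


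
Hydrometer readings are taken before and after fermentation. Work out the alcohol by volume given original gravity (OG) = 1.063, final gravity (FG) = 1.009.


ABV = (OG − FG) · 131.25
ABV = (1.063 − 1.009) · 131.25

7.0875 % ABV


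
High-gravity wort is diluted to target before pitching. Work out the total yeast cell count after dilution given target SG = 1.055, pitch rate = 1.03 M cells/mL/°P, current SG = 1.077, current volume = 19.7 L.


V_w = V·((SG_c−1)/(SG_t−1)−1);  °P = 259 − 259/SG_t;  cells = rate·(V+V_w)·°P
V_w = 19.7·((1.077−1)/(1.055−1)−1) = 7.8800
V_final = 19.7 + 7.8800 = 27.5800
°P = 259 − 259/1.055 = 13.5024
cells = 1.03·27.5800·13.5024

383.5672 billion cells


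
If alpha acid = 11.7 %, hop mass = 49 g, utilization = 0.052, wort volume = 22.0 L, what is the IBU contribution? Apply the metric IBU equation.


IBU = (α/100)·mass·U·1000 / V
IBU = (11.7/100)·49·0.052·1000 / 22.0

13.5507 IBU


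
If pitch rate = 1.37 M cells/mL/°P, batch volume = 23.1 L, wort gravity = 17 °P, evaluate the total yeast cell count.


cells (billions) = rate · V_L · °P
cells = 1.37 · 23.1 · 17

537.9990 billion cells


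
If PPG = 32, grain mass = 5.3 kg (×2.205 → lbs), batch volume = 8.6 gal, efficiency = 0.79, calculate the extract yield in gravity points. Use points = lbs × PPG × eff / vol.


lbs = 5.3 × 2.205 = 11.6865
points = 11.6865 × 32 × 0.79 / 8.6

34.3529 points


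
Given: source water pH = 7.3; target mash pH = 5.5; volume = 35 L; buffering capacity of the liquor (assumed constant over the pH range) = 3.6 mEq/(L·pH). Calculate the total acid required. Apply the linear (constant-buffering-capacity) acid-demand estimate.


acid = buffering capacity · (pH_source − pH_target) · V
acid = 3.6 · (7.3 − 5.5) · 35

226.8000 mEq


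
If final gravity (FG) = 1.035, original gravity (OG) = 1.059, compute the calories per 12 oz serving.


ABW = (OG−FG)·131.25·0.79/FG;  °P = 259 − 259/SG (for OG→OE and FG→AE);  RE = 0.1808·OE + 0.8192·AE;  Cal = (6.9·ABW + 4·(RE−0.1))·FG·3.55
ABW = (1.059 − 1.035)·131.25·0.79/1.035 = 2.4043
OE = 259 − 259/1.059 = 14.4297 °P
AE = 259 − 259/1.035 = 8.7585 °P
RE = 0.1808·14.4297 + 0.8192·8.7585 = 9.7838 °P
Cal = (6.9·2.4043 + 4·(9.7838−0.1))·1.035·3.55

203.2787 kcal


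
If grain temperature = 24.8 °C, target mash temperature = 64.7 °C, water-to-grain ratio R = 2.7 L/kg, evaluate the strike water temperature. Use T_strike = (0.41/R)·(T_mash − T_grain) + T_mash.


T_strike = (0.41/2.7)·(64.7 − 24.8) + 64.7

70.7589 °C


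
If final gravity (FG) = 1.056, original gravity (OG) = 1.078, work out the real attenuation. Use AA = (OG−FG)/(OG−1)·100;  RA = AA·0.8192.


AA = (1.078 − 1.056)/(1.078 − 1)·100 = 28.2051
RA = 28.2051·0.8192

23.1056 %


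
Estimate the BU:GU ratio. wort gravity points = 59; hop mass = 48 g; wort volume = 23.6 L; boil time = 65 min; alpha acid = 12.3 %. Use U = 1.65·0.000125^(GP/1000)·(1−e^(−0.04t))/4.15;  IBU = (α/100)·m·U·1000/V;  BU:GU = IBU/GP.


U = 1.65·0.000125^(59/1000)·(1−e^(−0.04·65))/4.15 = 0.2166
IBU = (12.3/100)·48·0.2166·1000/23.6 = 54.1839
BU:GU = 54.1839/59

0.9184


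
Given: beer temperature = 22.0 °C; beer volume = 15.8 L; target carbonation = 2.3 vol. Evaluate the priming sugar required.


residual = 14.695·(0.01821 + 0.09011·e^(−0.04·T));  sugar = (target − residual)·4.0·V
residual = 14.695·(0.01821 + 0.09011·e^(−0.04·22.0)) = 0.8168
sugar = (2.3 − 0.8168)·4.0·15.8

93.7359 g


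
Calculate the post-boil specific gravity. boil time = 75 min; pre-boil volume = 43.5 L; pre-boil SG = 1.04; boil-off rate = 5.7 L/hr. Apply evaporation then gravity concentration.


V_post = V_pre − rate·(t/60);  SG_post = 1 + (SG_pre−1)·V_pre/V_post
V_post = 43.5 − 5.7·(75/60) = 36.3750
SG_post = 1 + (1.04 − 1)·43.5/36.3750

1.0478


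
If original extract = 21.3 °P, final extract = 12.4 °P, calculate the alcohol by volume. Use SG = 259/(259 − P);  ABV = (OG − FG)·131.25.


OG = 259/(259 − 21.3) = 1.0896
FG = 259/(259 − 12.4) = 1.0503
ABV = (1.0896 − 1.0503)·131.25

5.1614 % ABV


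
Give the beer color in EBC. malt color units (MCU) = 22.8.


SRM = 1.4922·MCU^0.6859;  EBC = SRM·1.97
SRM = 1.4922·22.8^0.6859 = 12.7419
EBC = 12.7419·1.97

25.1016 EBC


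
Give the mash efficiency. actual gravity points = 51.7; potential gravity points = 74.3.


efficiency = actual / potential × 100
efficiency = 51.7 / 74.3 × 100

69.5828 %


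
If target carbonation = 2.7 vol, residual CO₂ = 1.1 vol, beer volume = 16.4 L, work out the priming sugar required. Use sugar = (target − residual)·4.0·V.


sugar = (2.7 − 1.1)·4.0·16.4

104.9600 g


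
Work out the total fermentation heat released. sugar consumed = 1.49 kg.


Q = m_sugar · 590 kJ/kg
Q = 1.49 · 590

879.1000 kJ


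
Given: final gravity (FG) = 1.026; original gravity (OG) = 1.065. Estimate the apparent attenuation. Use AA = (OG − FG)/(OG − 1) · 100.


AA = (1.065 − 1.026)/(1.065 − 1) · 100

60.0000 %


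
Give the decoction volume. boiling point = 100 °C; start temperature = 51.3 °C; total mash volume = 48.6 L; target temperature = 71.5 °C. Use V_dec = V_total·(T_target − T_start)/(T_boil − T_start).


V_dec = 48.6·(71.5 − 51.3)/(100 − 51.3)

20.1585 L


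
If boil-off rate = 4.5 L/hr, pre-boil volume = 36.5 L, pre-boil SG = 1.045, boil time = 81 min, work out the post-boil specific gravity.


V_post = V_pre − rate·(t/60);  SG_post = 1 + (SG_pre−1)·V_pre/V_post
V_post = 36.5 − 4.5·(81/60) = 30.4250
SG_post = 1 + (1.045 − 1)·36.5/30.4250

1.0540


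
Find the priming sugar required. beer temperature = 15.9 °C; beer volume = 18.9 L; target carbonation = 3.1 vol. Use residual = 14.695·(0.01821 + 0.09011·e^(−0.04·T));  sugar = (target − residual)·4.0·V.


residual = 14.695·(0.01821 + 0.09011·e^(−0.04·15.9)) = 0.9686
sugar = (3.1 − 0.9686)·4.0·18.9

161.1325 g


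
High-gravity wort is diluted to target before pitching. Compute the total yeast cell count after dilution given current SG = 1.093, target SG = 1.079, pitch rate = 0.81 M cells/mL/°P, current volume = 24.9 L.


V_w = V·((SG_c−1)/(SG_t−1)−1);  °P = 259 − 259/SG_t;  cells = rate·(V+V_w)·°P
V_w = 24.9·((1.093−1)/(1.079−1)−1) = 4.4127
V_final = 24.9 + 4.4127 = 29.3127
°P = 259 − 259/1.079 = 18.9629
cells = 0.81·29.3127·18.9629

450.2416 billion cells


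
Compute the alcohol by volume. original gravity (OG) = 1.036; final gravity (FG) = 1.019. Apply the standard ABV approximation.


ABV = (OG − FG) · 131.25
ABV = (1.036 − 1.019) · 131.25

2.2313 % ABV


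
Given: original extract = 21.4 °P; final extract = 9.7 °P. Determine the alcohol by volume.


SG = 259/(259 − P);  ABV = (OG − FG)·131.25
OG = 259/(259 − 21.4) = 1.0901
FG = 259/(259 − 9.7) = 1.0389
ABV = (1.0901 − 1.0389)·131.25

6.7145 % ABV


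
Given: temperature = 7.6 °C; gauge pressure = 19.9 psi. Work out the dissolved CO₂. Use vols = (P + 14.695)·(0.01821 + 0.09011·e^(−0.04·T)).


vols = (19.9 + 14.695)·(0.01821 + 0.09011·e^(−0.04·7.6))

2.9301 volumes


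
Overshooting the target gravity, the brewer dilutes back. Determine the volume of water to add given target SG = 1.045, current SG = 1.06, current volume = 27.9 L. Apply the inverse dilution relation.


V_water = V·((SG_curr − 1)/(SG_target − 1) − 1)
V_water = 27.9·((1.06 − 1)/(1.045 − 1) − 1)

9.3000 L


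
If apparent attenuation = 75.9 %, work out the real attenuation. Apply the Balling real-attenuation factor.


RA = AA · 0.8192
RA = 75.9 · 0.8192

62.1773 %


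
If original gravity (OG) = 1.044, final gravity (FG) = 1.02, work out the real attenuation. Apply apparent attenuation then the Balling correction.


AA = (OG−FG)/(OG−1)·100;  RA = AA·0.8192
AA = (1.044 − 1.02)/(1.044 − 1)·100 = 54.5455
RA = 54.5455·0.8192

44.6836 %


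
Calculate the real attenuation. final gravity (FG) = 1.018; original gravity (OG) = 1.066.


AA = (OG−FG)/(OG−1)·100;  RA = AA·0.8192
AA = (1.066 − 1.018)/(1.066 − 1)·100 = 72.7273
RA = 72.7273·0.8192

59.5782 %


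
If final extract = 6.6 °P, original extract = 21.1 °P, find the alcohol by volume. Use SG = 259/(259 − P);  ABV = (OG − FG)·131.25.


OG = 259/(259 − 21.1) = 1.0887
FG = 259/(259 − 6.6) = 1.0261
ABV = (1.0887 − 1.0261)·131.25

8.2089 % ABV


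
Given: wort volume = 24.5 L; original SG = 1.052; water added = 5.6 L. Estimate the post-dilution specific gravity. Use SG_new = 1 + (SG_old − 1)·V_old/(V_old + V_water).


pts = (1.052 − 1)·1000·24.5/(24.5 + 5.6) = 42.3256
SG_new = 1 + 42.3256/1000

1.0423


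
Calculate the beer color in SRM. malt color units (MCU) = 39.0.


SRM = 1.4922 · MCU^0.6859
SRM = 1.4922 · 39.0^0.6859

18.4136 SRM


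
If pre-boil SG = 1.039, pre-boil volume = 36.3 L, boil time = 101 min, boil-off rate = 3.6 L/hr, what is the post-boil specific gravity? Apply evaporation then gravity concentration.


V_post = V_pre − rate·(t/60);  SG_post = 1 + (SG_pre−1)·V_pre/V_post
V_post = 36.3 − 3.6·(101/60) = 30.2400
SG_post = 1 + (1.039 − 1)·36.3/30.2400

1.0468


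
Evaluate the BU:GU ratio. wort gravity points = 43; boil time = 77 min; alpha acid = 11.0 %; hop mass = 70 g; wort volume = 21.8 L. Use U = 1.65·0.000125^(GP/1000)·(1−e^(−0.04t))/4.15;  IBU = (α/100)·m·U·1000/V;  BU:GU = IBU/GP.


U = 1.65·0.000125^(43/1000)·(1−e^(−0.04·77))/4.15 = 0.2577
IBU = (11.0/100)·70·0.2577·1000/21.8 = 91.0341
BU:GU = 91.0341/43

2.1171


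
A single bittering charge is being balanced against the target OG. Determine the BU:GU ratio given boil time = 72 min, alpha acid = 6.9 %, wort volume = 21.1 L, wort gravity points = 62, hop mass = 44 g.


U = 1.65·0.000125^(GP/1000)·(1−e^(−0.04t))/4.15;  IBU = (α/100)·m·U·1000/V;  BU:GU = IBU/GP
U = 1.65·0.000125^(62/1000)·(1−e^(−0.04·72))/4.15 = 0.2150
IBU = (6.9/100)·44·0.2150·1000/21.1 = 30.9295
BU:GU = 30.9295/62

0.4989


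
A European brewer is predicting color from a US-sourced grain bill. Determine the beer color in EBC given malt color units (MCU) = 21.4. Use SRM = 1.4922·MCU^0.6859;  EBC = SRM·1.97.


SRM = 1.4922·21.4^0.6859 = 12.1999
EBC = 12.1999·1.97

24.0339 EBC


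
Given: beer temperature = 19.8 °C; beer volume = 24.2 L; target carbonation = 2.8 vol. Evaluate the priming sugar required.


residual = 14.695·(0.01821 + 0.09011·e^(−0.04·T));  sugar = (target − residual)·4.0·V
residual = 14.695·(0.01821 + 0.09011·e^(−0.04·19.8)) = 0.8674
sugar = (2.8 − 0.8674)·4.0·24.2

187.0794 g


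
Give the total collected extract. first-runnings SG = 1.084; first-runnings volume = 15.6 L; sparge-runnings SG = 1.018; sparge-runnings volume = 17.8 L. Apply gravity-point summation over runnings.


total = Σ (SG_i − 1)·1000·V_i
first = (1.084 − 1)·1000·15.6 = 1310.4000
sparge = (1.018 − 1)·1000·17.8 = 320.4000
total = 1310.4000 + 320.4000

1630.8000 gravity·L


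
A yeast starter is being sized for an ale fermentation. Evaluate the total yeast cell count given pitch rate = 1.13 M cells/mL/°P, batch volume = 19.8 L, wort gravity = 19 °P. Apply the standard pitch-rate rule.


cells (billions) = rate · V_L · °P
cells = 1.13 · 19.8 · 19

425.1060 billion cells


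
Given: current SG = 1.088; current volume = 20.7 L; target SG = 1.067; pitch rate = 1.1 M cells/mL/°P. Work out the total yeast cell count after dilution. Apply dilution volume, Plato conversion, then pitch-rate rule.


V_w = V·((SG_c−1)/(SG_t−1)−1);  °P = 259 − 259/SG_t;  cells = rate·(V+V_w)·°P
V_w = 20.7·((1.088−1)/(1.067−1)−1) = 6.4881
V_final = 20.7 + 6.4881 = 27.1881
°P = 259 − 259/1.067 = 16.2634
cells = 1.1·27.1881·16.2634

486.3860 billion cells


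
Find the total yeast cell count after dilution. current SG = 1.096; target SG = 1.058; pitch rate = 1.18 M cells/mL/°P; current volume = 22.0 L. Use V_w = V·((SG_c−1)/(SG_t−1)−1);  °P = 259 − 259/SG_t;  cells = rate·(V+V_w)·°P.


V_w = 22.0·((1.096−1)/(1.058−1)−1) = 14.4138
V_final = 22.0 + 14.4138 = 36.4138
°P = 259 − 259/1.058 = 14.1985
cells = 1.18·36.4138·14.1985

610.0845 billion cells


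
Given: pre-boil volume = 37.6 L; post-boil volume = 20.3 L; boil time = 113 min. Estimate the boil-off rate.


rate = (V_pre − V_post) / (t_min/60)
rate = (37.6 − 20.3) / (113/60)

9.1858 L/hr


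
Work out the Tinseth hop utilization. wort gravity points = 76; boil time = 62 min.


U = 1.65·0.000125^(GP/1000) · (1 − e^(−0.04·t))/4.15
bigness = 1.65·0.000125^(76/1000) = 0.8334
boil_factor = (1 − e^(−0.04·62))/4.15 = 0.2208
U = 0.8334 · 0.2208

0.1840


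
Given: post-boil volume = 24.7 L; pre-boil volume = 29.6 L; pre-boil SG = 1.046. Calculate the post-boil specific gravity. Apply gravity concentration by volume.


SG_post = 1 + (SG_pre − 1)·V_pre/V_post
pts_pre = (1.046 − 1)·1000 = 46.0000
pts_post = 46.0000·29.6/24.7 = 55.1255
SG_post = 1 + 55.1255/1000

1.0551


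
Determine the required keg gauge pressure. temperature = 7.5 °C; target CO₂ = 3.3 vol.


psi = vols/(0.01821 + 0.09011·e^(−0.04·T)) − 14.695
psi = 3.3/(0.01821 + 0.09011·e^(−0.04·7.5)) − 14.695

24.1445 psi


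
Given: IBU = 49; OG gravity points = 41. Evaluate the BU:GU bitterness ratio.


BU:GU = IBU / OG_points
BU:GU = 49 / 41

1.1951


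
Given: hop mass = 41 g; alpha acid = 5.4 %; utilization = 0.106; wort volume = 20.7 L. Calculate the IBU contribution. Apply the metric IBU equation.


IBU = (α/100)·mass·U·1000 / V
IBU = (5.4/100)·41·0.106·1000 / 20.7

11.3374 IBU


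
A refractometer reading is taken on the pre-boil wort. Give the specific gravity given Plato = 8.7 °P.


SG = 259/(259 − P)
SG = 259/(259 − 8.7)

1.0348


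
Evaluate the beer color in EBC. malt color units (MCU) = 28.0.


SRM = 1.4922·MCU^0.6859;  EBC = SRM·1.97
SRM = 1.4922·28.0^0.6859 = 14.6701
EBC = 14.6701·1.97

28.9001 EBC


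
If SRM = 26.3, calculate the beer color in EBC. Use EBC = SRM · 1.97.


EBC = 26.3 · 1.97

51.8110 EBC


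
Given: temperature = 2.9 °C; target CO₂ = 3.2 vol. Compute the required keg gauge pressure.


psi = vols/(0.01821 + 0.09011·e^(−0.04·T)) − 14.695
psi = 3.2/(0.01821 + 0.09011·e^(−0.04·2.9)) − 14.695

17.8086 psi


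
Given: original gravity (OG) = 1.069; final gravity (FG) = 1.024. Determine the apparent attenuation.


AA = (OG − FG)/(OG − 1) · 100
AA = (1.069 − 1.024)/(1.069 − 1) · 100

65.2174 %


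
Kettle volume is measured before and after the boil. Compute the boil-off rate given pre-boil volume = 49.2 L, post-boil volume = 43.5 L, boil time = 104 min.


rate = (V_pre − V_post) / (t_min/60)
rate = (49.2 − 43.5) / (104/60)

3.2885 L/hr


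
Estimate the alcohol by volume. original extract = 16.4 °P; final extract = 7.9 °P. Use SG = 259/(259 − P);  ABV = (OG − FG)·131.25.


OG = 259/(259 − 16.4) = 1.0676
FG = 259/(259 − 7.9) = 1.0315
ABV = (1.0676 − 1.0315)·131.25

4.7433 % ABV


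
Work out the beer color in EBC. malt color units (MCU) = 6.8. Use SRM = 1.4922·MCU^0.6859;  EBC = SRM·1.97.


SRM = 1.4922·6.8^0.6859 = 5.5571
EBC = 5.5571·1.97

10.9474 EBC


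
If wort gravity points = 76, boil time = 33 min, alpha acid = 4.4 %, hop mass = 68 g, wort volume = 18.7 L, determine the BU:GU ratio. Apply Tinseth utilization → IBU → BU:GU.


U = 1.65·0.000125^(GP/1000)·(1−e^(−0.04t))/4.15;  IBU = (α/100)·m·U·1000/V;  BU:GU = IBU/GP
U = 1.65·0.000125^(76/1000)·(1−e^(−0.04·33))/4.15 = 0.1472
IBU = (4.4/100)·68·0.1472·1000/18.7 = 23.5475
BU:GU = 23.5475/76

0.3098


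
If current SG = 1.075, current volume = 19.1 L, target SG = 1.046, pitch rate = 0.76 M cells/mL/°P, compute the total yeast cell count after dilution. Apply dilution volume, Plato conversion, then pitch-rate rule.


V_w = V·((SG_c−1)/(SG_t−1)−1);  °P = 259 − 259/SG_t;  cells = rate·(V+V_w)·°P
V_w = 19.1·((1.075−1)/(1.046−1)−1) = 12.0413
V_final = 19.1 + 12.0413 = 31.1413
°P = 259 − 259/1.046 = 11.3901
cells = 0.76·31.1413·11.3901

269.5729 billion cells


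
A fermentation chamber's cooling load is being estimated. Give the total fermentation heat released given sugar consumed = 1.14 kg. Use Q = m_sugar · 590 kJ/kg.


Q = 1.14 · 590

672.6000 kJ


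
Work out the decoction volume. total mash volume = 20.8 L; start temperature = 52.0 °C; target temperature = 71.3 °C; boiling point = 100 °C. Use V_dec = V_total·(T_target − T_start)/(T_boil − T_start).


V_dec = 20.8·(71.3 − 52.0)/(100 − 52.0)

8.3633 L


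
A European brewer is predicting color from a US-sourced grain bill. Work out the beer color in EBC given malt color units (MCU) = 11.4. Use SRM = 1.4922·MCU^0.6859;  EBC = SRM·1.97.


SRM = 1.4922·11.4^0.6859 = 7.9206
EBC = 7.9206·1.97

15.6036 EBC


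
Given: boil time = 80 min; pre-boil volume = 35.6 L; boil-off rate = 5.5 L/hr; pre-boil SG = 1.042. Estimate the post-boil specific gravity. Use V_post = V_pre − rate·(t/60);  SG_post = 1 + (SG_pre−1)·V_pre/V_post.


V_post = 35.6 − 5.5·(80/60) = 28.2667
SG_post = 1 + (1.042 − 1)·35.6/28.2667

1.0529


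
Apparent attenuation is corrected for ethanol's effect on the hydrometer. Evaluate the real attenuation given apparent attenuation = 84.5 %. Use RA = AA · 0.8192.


RA = 84.5 · 0.8192

69.2224 %


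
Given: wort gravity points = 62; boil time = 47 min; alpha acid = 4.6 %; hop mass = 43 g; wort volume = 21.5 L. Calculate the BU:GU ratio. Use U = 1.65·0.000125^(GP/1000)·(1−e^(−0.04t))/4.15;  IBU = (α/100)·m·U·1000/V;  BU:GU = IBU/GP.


U = 1.65·0.000125^(62/1000)·(1−e^(−0.04·47))/4.15 = 0.1930
IBU = (4.6/100)·43·0.1930·1000/21.5 = 17.7552
BU:GU = 17.7552/62

0.2864


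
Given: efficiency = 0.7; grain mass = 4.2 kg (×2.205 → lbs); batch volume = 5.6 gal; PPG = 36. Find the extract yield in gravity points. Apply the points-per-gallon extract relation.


points = lbs × PPG × eff / vol
lbs = 4.2 × 2.205 = 9.2610
points = 9.2610 × 36 × 0.7 / 5.6

41.6745 points


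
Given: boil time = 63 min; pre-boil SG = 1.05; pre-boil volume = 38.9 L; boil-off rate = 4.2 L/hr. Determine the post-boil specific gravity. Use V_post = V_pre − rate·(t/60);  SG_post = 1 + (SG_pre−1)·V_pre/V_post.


V_post = 38.9 − 4.2·(63/60) = 34.4900
SG_post = 1 + (1.05 − 1)·38.9/34.4900

1.0564


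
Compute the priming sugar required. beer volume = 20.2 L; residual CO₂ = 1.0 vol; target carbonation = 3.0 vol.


sugar = (target − residual)·4.0·V
sugar = (3.0 − 1.0)·4.0·20.2

161.6000 g


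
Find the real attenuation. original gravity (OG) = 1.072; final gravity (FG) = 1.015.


AA = (OG−FG)/(OG−1)·100;  RA = AA·0.8192
AA = (1.072 − 1.015)/(1.072 − 1)·100 = 79.1667
RA = 79.1667·0.8192

64.8533 %


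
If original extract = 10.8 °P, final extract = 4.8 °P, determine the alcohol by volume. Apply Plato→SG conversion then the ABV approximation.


SG = 259/(259 − P);  ABV = (OG − FG)·131.25
OG = 259/(259 − 10.8) = 1.0435
FG = 259/(259 − 4.8) = 1.0189
ABV = (1.0435 − 1.0189)·131.25

3.2328 % ABV


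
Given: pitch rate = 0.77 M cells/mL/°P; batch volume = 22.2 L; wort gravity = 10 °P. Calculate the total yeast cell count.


cells (billions) = rate · V_L · °P
cells = 0.77 · 22.2 · 10

170.9400 billion cells


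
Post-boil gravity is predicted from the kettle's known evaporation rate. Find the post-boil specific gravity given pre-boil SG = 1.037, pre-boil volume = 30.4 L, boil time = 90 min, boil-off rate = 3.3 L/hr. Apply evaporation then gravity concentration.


V_post = V_pre − rate·(t/60);  SG_post = 1 + (SG_pre−1)·V_pre/V_post
V_post = 30.4 − 3.3·(90/60) = 25.4500
SG_post = 1 + (1.037 − 1)·30.4/25.4500

1.0442


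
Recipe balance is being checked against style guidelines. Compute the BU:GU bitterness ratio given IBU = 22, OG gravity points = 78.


BU:GU = IBU / OG_points
BU:GU = 22 / 78

0.2821


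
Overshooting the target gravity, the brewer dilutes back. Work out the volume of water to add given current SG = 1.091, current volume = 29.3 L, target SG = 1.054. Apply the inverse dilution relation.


V_water = V·((SG_curr − 1)/(SG_target − 1) − 1)
V_water = 29.3·((1.091 − 1)/(1.054 − 1) − 1)

20.0759 L


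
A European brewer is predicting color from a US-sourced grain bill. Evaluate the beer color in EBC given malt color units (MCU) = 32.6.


SRM = 1.4922·MCU^0.6859;  EBC = SRM·1.97
SRM = 1.4922·32.6^0.6859 = 16.2833
EBC = 16.2833·1.97

32.0781 EBC


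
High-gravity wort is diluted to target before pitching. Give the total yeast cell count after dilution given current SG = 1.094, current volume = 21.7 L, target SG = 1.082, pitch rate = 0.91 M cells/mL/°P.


V_w = V·((SG_c−1)/(SG_t−1)−1);  °P = 259 − 259/SG_t;  cells = rate·(V+V_w)·°P
V_w = 21.7·((1.094−1)/(1.082−1)−1) = 3.1756
V_final = 21.7 + 3.1756 = 24.8756
°P = 259 − 259/1.082 = 19.6285
cells = 0.91·24.8756·19.6285

444.3258 billion cells


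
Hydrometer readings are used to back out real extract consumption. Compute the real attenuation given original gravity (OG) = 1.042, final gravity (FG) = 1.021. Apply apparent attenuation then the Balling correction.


AA = (OG−FG)/(OG−1)·100;  RA = AA·0.8192
AA = (1.042 − 1.021)/(1.042 − 1)·100 = 50.0000
RA = 50.0000·0.8192

40.9600 %


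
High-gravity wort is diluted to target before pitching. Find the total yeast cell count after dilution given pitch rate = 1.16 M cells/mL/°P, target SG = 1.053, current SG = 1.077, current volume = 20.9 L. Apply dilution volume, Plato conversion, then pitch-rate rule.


V_w = V·((SG_c−1)/(SG_t−1)−1);  °P = 259 − 259/SG_t;  cells = rate·(V+V_w)·°P
V_w = 20.9·((1.077−1)/(1.053−1)−1) = 9.4642
V_final = 20.9 + 9.4642 = 30.3642
°P = 259 − 259/1.053 = 13.0361
cells = 1.16·30.3642·13.0361

459.1625 billion cells


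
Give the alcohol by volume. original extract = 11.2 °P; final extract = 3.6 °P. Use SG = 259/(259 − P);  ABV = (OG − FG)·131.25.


OG = 259/(259 − 11.2) = 1.0452
FG = 259/(259 − 3.6) = 1.0141
ABV = (1.0452 − 1.0141)·131.25

4.0822 % ABV


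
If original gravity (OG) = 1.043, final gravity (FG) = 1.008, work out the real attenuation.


AA = (OG−FG)/(OG−1)·100;  RA = AA·0.8192
AA = (1.043 − 1.008)/(1.043 − 1)·100 = 81.3953
RA = 81.3953·0.8192

66.6791 %


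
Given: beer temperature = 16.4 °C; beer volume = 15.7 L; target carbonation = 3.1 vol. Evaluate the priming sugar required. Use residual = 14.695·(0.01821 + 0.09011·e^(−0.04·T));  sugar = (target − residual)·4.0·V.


residual = 14.695·(0.01821 + 0.09011·e^(−0.04·16.4)) = 0.9547
sugar = (3.1 − 0.9547)·4.0·15.7

134.7226 g


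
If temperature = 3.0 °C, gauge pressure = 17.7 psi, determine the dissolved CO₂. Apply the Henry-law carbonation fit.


vols = (P + 14.695)·(0.01821 + 0.09011·e^(−0.04·T))
vols = (17.7 + 14.695)·(0.01821 + 0.09011·e^(−0.04·3.0))

3.1789 volumes


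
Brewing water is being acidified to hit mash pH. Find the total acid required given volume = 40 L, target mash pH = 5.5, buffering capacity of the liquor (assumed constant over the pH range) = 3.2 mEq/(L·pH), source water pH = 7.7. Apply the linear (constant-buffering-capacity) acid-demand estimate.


acid = buffering capacity · (pH_source − pH_target) · V
acid = 3.2 · (7.7 − 5.5) · 40

281.6000 mEq


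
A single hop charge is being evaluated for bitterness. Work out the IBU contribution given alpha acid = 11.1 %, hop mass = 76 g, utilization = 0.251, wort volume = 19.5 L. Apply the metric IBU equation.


IBU = (α/100)·mass·U·1000 / V
IBU = (11.1/100)·76·0.251·1000 / 19.5

108.5865 IBU


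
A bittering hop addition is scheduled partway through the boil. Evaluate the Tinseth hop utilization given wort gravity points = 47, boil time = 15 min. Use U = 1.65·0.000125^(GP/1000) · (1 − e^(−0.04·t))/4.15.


bigness = 1.65·0.000125^(47/1000) = 1.0815
boil_factor = (1 − e^(−0.04·15))/4.15 = 0.1087
U = 1.0815 · 0.1087

0.1176


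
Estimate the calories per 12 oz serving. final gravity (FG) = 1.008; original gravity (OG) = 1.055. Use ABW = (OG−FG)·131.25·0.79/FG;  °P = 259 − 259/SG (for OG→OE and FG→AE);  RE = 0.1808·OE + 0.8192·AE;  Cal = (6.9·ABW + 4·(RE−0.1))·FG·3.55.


ABW = (1.055 − 1.008)·131.25·0.79/1.008 = 4.8346
OE = 259 − 259/1.055 = 13.5024 °P
AE = 259 − 259/1.008 = 2.0556 °P
RE = 0.1808·13.5024 + 0.8192·2.0556 = 4.1251 °P
Cal = (6.9·4.8346 + 4·(4.1251−0.1))·1.008·3.55

176.9860 kcal


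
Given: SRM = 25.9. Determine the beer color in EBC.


EBC = SRM · 1.97
EBC = 25.9 · 1.97

51.0230 EBC


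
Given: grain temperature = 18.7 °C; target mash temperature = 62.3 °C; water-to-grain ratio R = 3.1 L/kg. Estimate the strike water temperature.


T_strike = (0.41/R)·(T_mash − T_grain) + T_mash
T_strike = (0.41/3.1)·(62.3 − 18.7) + 62.3

68.0665 °C


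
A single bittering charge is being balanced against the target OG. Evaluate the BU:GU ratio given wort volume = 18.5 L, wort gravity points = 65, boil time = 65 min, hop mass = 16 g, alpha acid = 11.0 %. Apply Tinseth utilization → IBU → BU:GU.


U = 1.65·0.000125^(GP/1000)·(1−e^(−0.04t))/4.15;  IBU = (α/100)·m·U·1000/V;  BU:GU = IBU/GP
U = 1.65·0.000125^(65/1000)·(1−e^(−0.04·65))/4.15 = 0.2052
IBU = (11.0/100)·16·0.2052·1000/18.5 = 19.5235
BU:GU = 19.5235/65

0.3004


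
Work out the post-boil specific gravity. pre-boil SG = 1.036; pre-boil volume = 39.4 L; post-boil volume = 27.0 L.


SG_post = 1 + (SG_pre − 1)·V_pre/V_post
pts_pre = (1.036 − 1)·1000 = 36.0000
pts_post = 36.0000·39.4/27.0 = 52.5333
SG_post = 1 + 52.5333/1000

1.0525


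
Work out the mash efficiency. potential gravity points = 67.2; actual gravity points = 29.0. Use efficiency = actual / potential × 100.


efficiency = 29.0 / 67.2 × 100

43.1548 %


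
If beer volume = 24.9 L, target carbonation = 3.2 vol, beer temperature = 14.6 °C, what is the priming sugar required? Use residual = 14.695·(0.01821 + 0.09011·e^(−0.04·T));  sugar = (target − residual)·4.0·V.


residual = 14.695·(0.01821 + 0.09011·e^(−0.04·14.6)) = 1.0060
sugar = (3.2 − 1.0060)·4.0·24.9

218.5189 g


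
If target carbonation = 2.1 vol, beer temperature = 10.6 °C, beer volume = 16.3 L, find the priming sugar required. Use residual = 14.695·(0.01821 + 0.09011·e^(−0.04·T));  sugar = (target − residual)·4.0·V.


residual = 14.695·(0.01821 + 0.09011·e^(−0.04·10.6)) = 1.1342
sugar = (2.1 − 1.1342)·4.0·16.3

62.9726 g


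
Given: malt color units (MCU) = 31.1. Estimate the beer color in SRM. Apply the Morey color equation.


SRM = 1.4922 · MCU^0.6859
SRM = 1.4922 · 31.1^0.6859

15.7656 SRM


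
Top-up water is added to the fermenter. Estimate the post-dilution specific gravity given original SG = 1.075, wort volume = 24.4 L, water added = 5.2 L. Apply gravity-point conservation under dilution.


SG_new = 1 + (SG_old − 1)·V_old/(V_old + V_water)
pts = (1.075 − 1)·1000·24.4/(24.4 + 5.2) = 61.8243
SG_new = 1 + 61.8243/1000

1.0618


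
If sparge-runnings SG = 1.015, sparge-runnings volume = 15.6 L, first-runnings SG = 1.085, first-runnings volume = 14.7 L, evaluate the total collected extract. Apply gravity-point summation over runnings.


total = Σ (SG_i − 1)·1000·V_i
first = (1.085 − 1)·1000·14.7 = 1249.5000
sparge = (1.015 − 1)·1000·15.6 = 234.0000
total = 1249.5000 + 234.0000

1483.5000 gravity·L


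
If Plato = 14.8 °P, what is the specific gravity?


SG = 259/(259 − P)
SG = 259/(259 − 14.8)

1.0606


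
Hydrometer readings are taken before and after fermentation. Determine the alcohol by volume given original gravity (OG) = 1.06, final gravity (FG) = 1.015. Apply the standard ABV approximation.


ABV = (OG − FG) · 131.25
ABV = (1.06 − 1.015) · 131.25

5.9063 % ABV


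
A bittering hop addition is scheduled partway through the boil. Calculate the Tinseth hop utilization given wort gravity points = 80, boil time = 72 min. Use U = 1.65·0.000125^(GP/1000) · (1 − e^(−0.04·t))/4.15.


bigness = 1.65·0.000125^(80/1000) = 0.8040
boil_factor = (1 − e^(−0.04·72))/4.15 = 0.2274
U = 0.8040 · 0.2274

0.1829


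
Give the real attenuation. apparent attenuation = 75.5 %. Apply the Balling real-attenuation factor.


RA = AA · 0.8192
RA = 75.5 · 0.8192

61.8496 %


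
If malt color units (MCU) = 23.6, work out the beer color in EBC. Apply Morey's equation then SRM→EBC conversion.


SRM = 1.4922·MCU^0.6859;  EBC = SRM·1.97
SRM = 1.4922·23.6^0.6859 = 13.0469
EBC = 13.0469·1.97

25.7024 EBC


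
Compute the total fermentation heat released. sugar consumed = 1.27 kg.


Q = m_sugar · 590 kJ/kg
Q = 1.27 · 590

749.3000 kJ


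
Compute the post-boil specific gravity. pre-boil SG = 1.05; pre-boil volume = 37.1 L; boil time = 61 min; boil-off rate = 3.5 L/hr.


V_post = V_pre − rate·(t/60);  SG_post = 1 + (SG_pre−1)·V_pre/V_post
V_post = 37.1 − 3.5·(61/60) = 33.5417
SG_post = 1 + (1.05 − 1)·37.1/33.5417

1.0553


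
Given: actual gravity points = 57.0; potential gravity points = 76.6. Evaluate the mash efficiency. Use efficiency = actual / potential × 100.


efficiency = 57.0 / 76.6 × 100

74.4125 %


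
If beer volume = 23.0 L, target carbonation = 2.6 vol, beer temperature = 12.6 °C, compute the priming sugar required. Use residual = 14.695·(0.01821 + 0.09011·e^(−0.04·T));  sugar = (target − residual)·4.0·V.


residual = 14.695·(0.01821 + 0.09011·e^(−0.04·12.6)) = 1.0675
sugar = (2.6 − 1.0675)·4.0·23.0

140.9866 g


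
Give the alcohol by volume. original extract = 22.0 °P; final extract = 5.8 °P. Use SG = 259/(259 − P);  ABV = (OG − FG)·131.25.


OG = 259/(259 − 22.0) = 1.0928
FG = 259/(259 − 5.8) = 1.0229
ABV = (1.0928 − 1.0229)·131.25

9.1770 % ABV


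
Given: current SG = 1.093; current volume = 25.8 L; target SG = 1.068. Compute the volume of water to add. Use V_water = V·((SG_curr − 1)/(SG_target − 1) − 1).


V_water = 25.8·((1.093 − 1)/(1.068 − 1) − 1)

9.4853 L


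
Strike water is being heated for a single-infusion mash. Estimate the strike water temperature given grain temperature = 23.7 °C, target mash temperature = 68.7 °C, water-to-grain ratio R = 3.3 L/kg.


T_strike = (0.41/R)·(T_mash − T_grain) + T_mash
T_strike = (0.41/3.3)·(68.7 − 23.7) + 68.7

74.2909 °C


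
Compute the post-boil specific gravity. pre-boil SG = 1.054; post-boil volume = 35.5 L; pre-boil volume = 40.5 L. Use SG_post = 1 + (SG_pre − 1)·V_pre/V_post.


pts_pre = (1.054 − 1)·1000 = 54.0000
pts_post = 54.0000·40.5/35.5 = 61.6056
SG_post = 1 + 61.6056/1000

1.0616


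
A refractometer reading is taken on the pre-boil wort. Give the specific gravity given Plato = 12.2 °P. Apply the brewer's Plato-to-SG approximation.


SG = 259/(259 − P)
SG = 259/(259 − 12.2)

1.0494


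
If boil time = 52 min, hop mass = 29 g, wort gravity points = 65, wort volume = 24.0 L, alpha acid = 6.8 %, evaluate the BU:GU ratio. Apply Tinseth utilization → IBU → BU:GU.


U = 1.65·0.000125^(GP/1000)·(1−e^(−0.04t))/4.15;  IBU = (α/100)·m·U·1000/V;  BU:GU = IBU/GP
U = 1.65·0.000125^(65/1000)·(1−e^(−0.04·52))/4.15 = 0.1940
IBU = (6.8/100)·29·0.1940·1000/24.0 = 15.9395
BU:GU = 15.9395/65

0.2452


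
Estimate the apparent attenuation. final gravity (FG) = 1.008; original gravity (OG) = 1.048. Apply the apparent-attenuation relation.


AA = (OG − FG)/(OG − 1) · 100
AA = (1.048 − 1.008)/(1.048 − 1) · 100

83.3333 %


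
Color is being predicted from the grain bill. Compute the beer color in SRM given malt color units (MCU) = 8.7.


SRM = 1.4922 · MCU^0.6859
SRM = 1.4922 · 8.7^0.6859

6.5803 SRM


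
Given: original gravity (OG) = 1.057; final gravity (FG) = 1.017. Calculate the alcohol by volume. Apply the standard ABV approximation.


ABV = (OG − FG) · 131.25
ABV = (1.057 − 1.017) · 131.25

5.2500 % ABV


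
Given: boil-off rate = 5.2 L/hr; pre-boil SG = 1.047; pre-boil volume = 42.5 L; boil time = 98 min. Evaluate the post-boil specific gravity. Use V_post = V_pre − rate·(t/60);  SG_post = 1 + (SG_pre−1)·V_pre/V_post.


V_post = 42.5 − 5.2·(98/60) = 34.0067
SG_post = 1 + (1.047 − 1)·42.5/34.0067

1.0587


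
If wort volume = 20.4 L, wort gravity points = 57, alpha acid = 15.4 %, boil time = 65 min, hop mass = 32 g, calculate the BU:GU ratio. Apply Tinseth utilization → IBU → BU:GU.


U = 1.65·0.000125^(GP/1000)·(1−e^(−0.04t))/4.15;  IBU = (α/100)·m·U·1000/V;  BU:GU = IBU/GP
U = 1.65·0.000125^(57/1000)·(1−e^(−0.04·65))/4.15 = 0.2205
IBU = (15.4/100)·32·0.2205·1000/20.4 = 53.2700
BU:GU = 53.2700/57

0.9346


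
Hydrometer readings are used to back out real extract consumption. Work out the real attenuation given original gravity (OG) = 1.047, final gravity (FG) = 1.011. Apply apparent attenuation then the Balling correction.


AA = (OG−FG)/(OG−1)·100;  RA = AA·0.8192
AA = (1.047 − 1.011)/(1.047 − 1)·100 = 76.5957
RA = 76.5957·0.8192

62.7472 %


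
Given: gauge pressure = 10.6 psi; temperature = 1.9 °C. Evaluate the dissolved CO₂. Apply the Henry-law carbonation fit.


vols = (P + 14.695)·(0.01821 + 0.09011·e^(−0.04·T))
vols = (10.6 + 14.695)·(0.01821 + 0.09011·e^(−0.04·1.9))

2.5731 volumes


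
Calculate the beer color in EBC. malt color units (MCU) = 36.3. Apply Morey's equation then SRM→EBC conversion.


SRM = 1.4922·MCU^0.6859;  EBC = SRM·1.97
SRM = 1.4922·36.3^0.6859 = 17.5294
EBC = 17.5294·1.97

34.5329 EBC


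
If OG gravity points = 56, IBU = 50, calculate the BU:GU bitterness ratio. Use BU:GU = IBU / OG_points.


BU:GU = 50 / 56

0.8929


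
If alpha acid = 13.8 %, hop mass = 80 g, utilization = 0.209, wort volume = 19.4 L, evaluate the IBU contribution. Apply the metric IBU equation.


IBU = (α/100)·mass·U·1000 / V
IBU = (13.8/100)·80·0.209·1000 / 19.4

118.9361 IBU


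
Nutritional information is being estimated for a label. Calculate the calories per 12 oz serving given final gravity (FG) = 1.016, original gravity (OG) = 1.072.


ABW = (OG−FG)·131.25·0.79/FG;  °P = 259 − 259/SG (for OG→OE and FG→AE);  RE = 0.1808·OE + 0.8192·AE;  Cal = (6.9·ABW + 4·(RE−0.1))·FG·3.55
ABW = (1.072 − 1.016)·131.25·0.79/1.016 = 5.7151
OE = 259 − 259/1.072 = 17.3955 °P
AE = 259 − 259/1.016 = 4.0787 °P
RE = 0.1808·17.3955 + 0.8192·4.0787 = 6.4864 °P
Cal = (6.9·5.7151 + 4·(6.4864−0.1))·1.016·3.55

234.3683 kcal
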